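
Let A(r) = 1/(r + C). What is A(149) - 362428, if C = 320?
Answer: -169978731/469 ≈ -3.6243e+5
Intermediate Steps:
A(r) = 1/(320 + r) (A(r) = 1/(r + 320) = 1/(320 + r))
A(149) - 362428 = 1/(320 + 149) - 362428 = 1/469 - 362428 = -169978731/469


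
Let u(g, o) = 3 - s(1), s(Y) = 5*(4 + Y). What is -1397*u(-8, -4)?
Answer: 30734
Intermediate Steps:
s(Y) = 20 + 5*Y
u(g, o) = -22 (u(g, o) = 3 - (20 + 5*1) = 3 - (20 + 5) = 3 - 1*25 = 3 - 25 = -22)
-1397*u(-8, -4) = -1397*(-22) = 30734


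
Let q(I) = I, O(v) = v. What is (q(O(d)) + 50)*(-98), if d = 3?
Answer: -5194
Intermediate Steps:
(q(O(d)) + 50)*(-98) = (3 + 50)*(-98) = 53*(-98) = -5194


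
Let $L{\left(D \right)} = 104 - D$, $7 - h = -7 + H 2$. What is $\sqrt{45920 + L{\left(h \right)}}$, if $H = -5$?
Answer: $20 \sqrt{115} \approx 214.48$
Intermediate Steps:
$h = 24$ ($h = 7 - \left(-7 - 10\right) = 7 - -17 = 7 + 17 = 24$)
$\sqrt{45920 + L{\left(h \right)}} = \sqrt{45920 + \left(104 - 24\right)} = \sqrt{45920 + 80} = \sqrt{46000} = 20 \sqrt{115}$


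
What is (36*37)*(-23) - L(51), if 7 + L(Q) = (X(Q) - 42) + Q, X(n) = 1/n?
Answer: -1562539/51 ≈ -30638.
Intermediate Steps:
L(Q) = -49 + Q + 1/Q (L(Q) = -7 + ((1/Q - 42) + Q) = -7 + ((-42 + 1/Q) + Q) = -7 + (-42 + Q + 1/Q) = -49 + Q + 1/Q)
(36*37)*(-23) - L(51) = (36*37)*(-23) - (-49 + 51 + 1/51) = 1332*(-23) - (-49 + 51 + 1/51) = -30636 - 1*103/51 = -30636 - 103/51 = -1562539/51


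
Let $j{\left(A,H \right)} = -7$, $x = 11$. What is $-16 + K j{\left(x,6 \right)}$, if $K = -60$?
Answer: $404$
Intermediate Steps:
$-16 + K j{\left(x,6 \right)} = -16 - -420 = -16 + 420 = 404$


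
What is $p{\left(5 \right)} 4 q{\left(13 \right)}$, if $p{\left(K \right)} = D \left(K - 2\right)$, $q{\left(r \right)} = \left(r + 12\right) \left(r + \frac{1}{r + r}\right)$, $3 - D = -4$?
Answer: $\frac{355950}{13} \approx 27381.0$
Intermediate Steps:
$D = 7$ ($D = 3 - -4 = 3 + 4 = 7$)
$q{\left(r \right)} = \left(12 + r\right) \left(r + \frac{1}{2 r}\right)$
$p{\left(K \right)} = -14 + 7 K$ ($p{\left(K \right)} = 7 \left(K - 2\right) = 7 \left(-2 + K\right) = -14 + 7 K$)
$p{\left(5 \right)} 4 q{\left(13 \right)} = \left(-14 + 7 \cdot 5\right) 4 \left(\frac{1}{2} + 13^{2} + \frac{6}{13} + 12 \cdot 13\right) = \left(-14 + 35\right) 4 \left(\frac{1}{2} + 169 + 6 \cdot \frac{1}{13} + 156\right) = 21 \cdot 4 \left(\frac{1}{2} + 169 + \frac{6}{13} + 156\right) = 84 \cdot \frac{8475}{26} = \frac{355950}{13}$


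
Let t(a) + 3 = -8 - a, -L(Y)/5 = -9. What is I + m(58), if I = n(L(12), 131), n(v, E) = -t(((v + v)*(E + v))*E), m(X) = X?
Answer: 2075109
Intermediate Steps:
L(Y) = 45 (L(Y) = -5*(-9) = 45)
t(a) = -11 - a (t(a) = -3 + (-8 - a) = -11 - a)
n(v, E) = 11 + 2*E*v*(E + v) (n(v, E) = -(-11 - (v + v)*(E + v)*E) = -(-11 - (2*v)*(E + v)*E) = -(-11 - 2*v*(E + v)*E) = -(-11 - 2*E*v*(E + v)) = 11 + 2*E*v*(E + v))
I = 2075051 (I = 11 + 2*131*45*(131 + 45) = 11 + 2*131*45*176 = 11 + 2075040 = 2075051)
I + m(58) = 2075051 + 58 = 2075109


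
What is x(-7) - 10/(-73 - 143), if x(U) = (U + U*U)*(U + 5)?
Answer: -9067/108 ≈ -83.954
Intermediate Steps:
x(U) = (5 + U)*(U + U²) (x(U) = (U + U²)*(5 + U) = (5 + U)*(U + U²))
x(-7) - 10/(-73 - 143) = -7*(5 + (-7)² + 6*(-7)) - 10/(-73 - 143) = -7*(5 + 49 - 42) - 10/(-216) = -7*12 - 10*(-1/216) = -84 + 5/108 = -9067/108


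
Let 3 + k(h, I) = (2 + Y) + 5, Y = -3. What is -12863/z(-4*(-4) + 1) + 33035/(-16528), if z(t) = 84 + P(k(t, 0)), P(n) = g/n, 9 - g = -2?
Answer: -11354631/82640 ≈ -137.40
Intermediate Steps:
g = 11 (g = 9 - 1*(-2) = 9 + 2 = 11)
k(h, I) = 1 (k(h, I) = -3 + ((2 - 3) + 5) = -3 + (-1 + 5) = -3 + 4 = 1)
P(n) = 11/n
z(t) = 95 (z(t) = 84 + 11/1 = 84 + 11*1 = 84 + 11 = 95)
-12863/z(-4*(-4) + 1) + 33035/(-16528) = -12863/95 + 33035/(-16528) = -12863*1/95 + 33035*(-1/16528) = -677/5 - 33035/16528 = -11354631/82640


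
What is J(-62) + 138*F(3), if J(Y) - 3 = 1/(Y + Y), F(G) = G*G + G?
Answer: 205715/124 ≈ 1659.0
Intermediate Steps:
F(G) = G + G² (F(G) = G² + G = G + G²)
J(Y) = 3 + 1/(2*Y) (J(Y) = 3 + 1/(Y + Y) = 3 + 1/(2*Y))
J(-62) + 138*F(3) = (3 + (½)/(-62)) + 138*(3*(1 + 3)) = (3 + (½)*(-1/62)) + 138*(3*4) = (3 - 1/124) + 138*12 = 371/124 + 1656 = 205715/124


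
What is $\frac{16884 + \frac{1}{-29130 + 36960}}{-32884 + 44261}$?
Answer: $\frac{132201721}{89081910} \approx 1.484$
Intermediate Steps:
$\frac{16884 + \frac{1}{-29130 + 36960}}{-32884 + 44261} = \frac{16884 + \frac{1}{7830}}{11377} = \left(16884 + \frac{1}{7830}\right) \frac{1}{11377} = \frac{132201721}{7830} \cdot \frac{1}{11377} = \frac{132201721}{89081910}$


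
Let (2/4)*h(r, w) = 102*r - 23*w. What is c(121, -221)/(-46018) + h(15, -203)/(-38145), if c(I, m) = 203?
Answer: -82610657/250765230 ≈ -0.32943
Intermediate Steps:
h(r, w) = -46*w + 204*r (h(r, w) = 2*(102*r - 23*w) = 2*(-23*w + 102*r) = -46*w + 204*r)
c(121, -221)/(-46018) + h(15, -203)/(-38145) = 203/(-46018) + (-46*(-203) + 204*15)/(-38145) = 203*(-1/46018) + (9338 + 3060)*(-1/38145) = -29/6574 + 12398*(-1/38145) = -29/6574 - 12398/38145 = -82610657/250765230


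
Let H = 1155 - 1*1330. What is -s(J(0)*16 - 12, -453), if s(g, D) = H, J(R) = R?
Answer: 175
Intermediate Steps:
H = -175 (H = 1155 - 1330 = -175)
s(g, D) = -175
-s(J(0)*16 - 12, -453) = -1*(-175) = 175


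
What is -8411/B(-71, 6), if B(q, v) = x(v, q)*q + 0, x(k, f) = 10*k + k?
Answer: 8411/4686 ≈ 1.7949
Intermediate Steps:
x(k, f) = 11*k
B(q, v) = 11*q*v (B(q, v) = (11*v)*q + 0 = 11*q*v + 0 = 11*q*v)
-8411/B(-71, 6) = -8411/(11*(-71)*6) = -8411/(-4686) = -8411*(-1/4686) = 8411/4686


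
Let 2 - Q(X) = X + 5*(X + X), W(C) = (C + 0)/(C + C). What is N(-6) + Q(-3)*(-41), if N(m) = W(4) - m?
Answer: -2857/2 ≈ -1428.5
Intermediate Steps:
W(C) = 1/2 (W(C) = C/((2*C)) = C*(1/(2*C)) = 1/2)
Q(X) = 2 - 11*X (Q(X) = 2 - (X + 5*(X + X)) = 2 - (X + 5*(2*X)) = 2 - (X + 10*X) = 2 - 11*X)
N(m) = 1/2 - m
N(-6) + Q(-3)*(-41) = (1/2 - 1*(-6)) + (2 - 11*(-3))*(-41) = (1/2 + 6) + (2 + 33)*(-41) = 13/2 + 35*(-41) = 13/2 - 1435 = -2857/2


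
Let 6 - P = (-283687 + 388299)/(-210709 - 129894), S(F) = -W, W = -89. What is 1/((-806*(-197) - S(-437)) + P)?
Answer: 340603/54053460109 ≈ 6.3012e-6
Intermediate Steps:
S(F) = 89 (S(F) = -1*(-89) = 89)
P = 2148230/340603 (P = 6 - (-283687 + 388299)/(-210709 - 129894) = 6 - 104612/(-340603) = 6 - 104612*(-1)/340603 = 6 - 1*(-104612/340603) = 6 + 104612/340603 = 2148230/340603 ≈ 6.3071)
1/((-806*(-197) - S(-437)) + P) = 1/((-806*(-197) - 1*89) + 2148230/340603) = 1/((158782 - 89) + 2148230/340603) = 1/(158693 + 2148230/340603) = 1/(54053460109/340603) = 340603/54053460109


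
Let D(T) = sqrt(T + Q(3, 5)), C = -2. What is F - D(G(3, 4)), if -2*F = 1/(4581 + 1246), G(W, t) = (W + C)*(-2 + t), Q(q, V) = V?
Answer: -1/11654 - sqrt(7) ≈ -2.6458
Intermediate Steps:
G(W, t) = (-2 + W)*(-2 + t) (G(W, t) = (W - 2)*(-2 + t) = (-2 + W)*(-2 + t))
D(T) = sqrt(5 + T) (D(T) = sqrt(T + 5) = sqrt(5 + T))
F = -1/11654 (F = -1/(2*(4581 + 1246)) = -1/2/5827 = -1/2*1/5827 = -1/11654 ≈ -8.5807e-5)
F - D(G(3, 4)) = -1/11654 - sqrt(5 + (4 - 2*3 - 2*4 + 3*4)) = -1/11654 - sqrt(5 + (4 - 6 - 8 + 12)) = -1/11654 - sqrt(5 + 2) = -1/11654 - sqrt(7)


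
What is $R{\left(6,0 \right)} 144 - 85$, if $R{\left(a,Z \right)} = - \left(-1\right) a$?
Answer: $779$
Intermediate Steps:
$R{\left(a,Z \right)} = a$
$R{\left(6,0 \right)} 144 - 85 = 6 \cdot 144 - 85 = 864 - 85 = 779$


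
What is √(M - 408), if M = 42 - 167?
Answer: I*√533 ≈ 23.087*I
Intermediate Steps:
M = -125
√(M - 408) = √(-125 - 408) = √(-533) = I*√533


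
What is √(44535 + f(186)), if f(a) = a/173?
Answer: √1332920193/173 ≈ 211.04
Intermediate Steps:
f(a) = a/173 (f(a) = a*(1/173) = a/173)
√(44535 + f(186)) = √(44535 + (1/173)*186) = √(44535 + 186/173) = √(7704741/173) = √1332920193/173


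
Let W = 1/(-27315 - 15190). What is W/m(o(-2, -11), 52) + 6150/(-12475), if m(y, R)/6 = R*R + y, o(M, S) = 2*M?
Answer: -169390926499/343601919000 ≈ -0.49299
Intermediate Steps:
m(y, R) = 6*y + 6*R² (m(y, R) = 6*(R*R + y) = 6*(R² + y) = 6*(y + R²) = 6*y + 6*R²)
W = -1/42505 (W = 1/(-42505) = -1/42505 ≈ -2.3527e-5)
W/m(o(-2, -11), 52) + 6150/(-12475) = -1/(42505*(6*(2*(-2)) + 6*52²)) + 6150/(-12475) = -1/(42505*(6*(-4) + 6*2704)) + 6150*(-1/12475) = -1/(42505*(-24 + 16224)) - 246/499 = -1/42505/16200 - 246/499 = -1/42505*1/16200 - 246/499 = -1/688581000 - 246/499 = -169390926499/343601919000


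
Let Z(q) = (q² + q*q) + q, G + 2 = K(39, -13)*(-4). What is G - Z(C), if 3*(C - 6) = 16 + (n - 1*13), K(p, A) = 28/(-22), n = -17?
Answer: -178/99 ≈ -1.7980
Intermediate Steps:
K(p, A) = -14/11 (K(p, A) = 28*(-1/22) = -14/11)
G = 34/11 (G = -2 - 14/11*(-4) = -2 + 56/11 = 34/11 ≈ 3.0909)
C = 4/3 (C = 6 + (16 + (-17 - 1*13))/3 = 6 + (16 + (-17 - 13))/3 = 6 + (16 - 30)/3 = 6 + (⅓)*(-14) = 6 - 14/3 = 4/3 ≈ 1.3333)
Z(q) = q + 2*q² (Z(q) = (q² + q²) + q = 2*q² + q = q + 2*q²)
G - Z(C) = 34/11 - 4*(1 + 2*(4/3))/3 = 34/11 - 4*(1 + 8/3)/3 = 34/11 - 4*11/(3*3) = 34/11 - 1*44/9 = 34/11 - 44/9 = -178/99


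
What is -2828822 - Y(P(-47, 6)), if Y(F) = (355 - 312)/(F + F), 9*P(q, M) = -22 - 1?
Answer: -130125425/46 ≈ -2.8288e+6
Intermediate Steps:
P(q, M) = -23/9 (P(q, M) = (-22 - 1)/9 = (⅑)*(-23) = -23/9)
Y(F) = 43/(2*F) (Y(F) = 43/((2*F)) = 43*(1/(2*F)) = 43/(2*F))
-2828822 - Y(P(-47, 6)) = -2828822 - 43/(2*(-23/9)) = -2828822 - 43*(-9)/(2*23) = -2828822 - 1*(-387/46) = -2828822 + 387/46 = -130125425/46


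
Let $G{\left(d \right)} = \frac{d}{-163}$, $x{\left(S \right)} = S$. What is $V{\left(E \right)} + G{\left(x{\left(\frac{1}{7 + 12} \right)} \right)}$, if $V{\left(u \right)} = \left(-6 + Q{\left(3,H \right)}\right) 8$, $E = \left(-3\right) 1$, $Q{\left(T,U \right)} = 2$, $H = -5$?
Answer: $- \frac{99105}{3097} \approx -32.0$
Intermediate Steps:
$E = -3$
$G{\left(d \right)} = - \frac{d}{163}$ ($G{\left(d \right)} = d \left(- \frac{1}{163}\right) = - \frac{d}{163}$)
$V{\left(u \right)} = -32$ ($V{\left(u \right)} = \left(-6 + 2\right) 8 = \left(-4\right) 8 = -32$)
$V{\left(E \right)} + G{\left(x{\left(\frac{1}{7 + 12} \right)} \right)} = -32 - \frac{1}{163 \left(7 + 12\right)} = -32 - \frac{1}{163 \cdot 19} = -32 - \frac{1}{3097} = - \frac{99105}{3097}$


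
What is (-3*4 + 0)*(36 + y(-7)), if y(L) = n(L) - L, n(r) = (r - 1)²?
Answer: -1284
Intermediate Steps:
n(r) = (-1 + r)²
y(L) = (-1 + L)² - L
(-3*4 + 0)*(36 + y(-7)) = (-3*4 + 0)*(36 + ((-1 - 7)² - 1*(-7))) = (-12 + 0)*(36 + ((-8)² + 7)) = -12*(36 + (64 + 7)) = -12*(36 + 71) = -12*107 = -1284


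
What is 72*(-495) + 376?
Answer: -35264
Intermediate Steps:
72*(-495) + 376 = -35640 + 376 = -35264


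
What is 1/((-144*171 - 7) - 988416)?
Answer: -1/1013047 ≈ -9.8712e-7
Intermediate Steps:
1/((-144*171 - 7) - 988416) = 1/((-24624 - 7) - 988416) = 1/(-24631 - 988416) = 1/(-1013047) = -1/1013047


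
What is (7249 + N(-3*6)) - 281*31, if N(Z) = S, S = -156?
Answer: -1618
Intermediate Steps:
N(Z) = -156
(7249 + N(-3*6)) - 281*31 = (7249 - 156) - 281*31 = 7093 - 8711 = -1618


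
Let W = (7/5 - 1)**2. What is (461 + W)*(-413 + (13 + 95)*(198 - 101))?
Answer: 116016327/25 ≈ 4.6407e+6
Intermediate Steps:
W = 4/25 (W = (7*(1/5) - 1)**2 = (7/5 - 1)**2 = (2/5)**2 = 4/25 ≈ 0.16000)
(461 + W)*(-413 + (13 + 95)*(198 - 101)) = (461 + 4/25)*(-413 + (13 + 95)*(198 - 101)) = 11529*(-413 + 108*97)/25 = 11529*(-413 + 10476)/25 = (11529/25)*10063 = 116016327/25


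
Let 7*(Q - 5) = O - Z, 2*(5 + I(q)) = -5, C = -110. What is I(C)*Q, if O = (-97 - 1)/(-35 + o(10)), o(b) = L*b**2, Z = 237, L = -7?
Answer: 1514/7 ≈ 216.29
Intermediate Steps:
I(q) = -15/2 (I(q) = -5 + (1/2)*(-5) = -5 - 5/2 = -15/2)
o(b) = -7*b**2
O = 2/15 (O = (-97 - 1)/(-35 - 7*10**2) = -98/(-35 - 7*100) = -98/(-35 - 700) = -98/(-735) = -98*(-1/735) = 2/15 ≈ 0.13333)
Q = -3028/105 (Q = 5 + (2/15 - 1*237)/7 = 5 + (2/15 - 237)/7 = 5 + (1/7)*(-3553/15) = 5 - 3553/105 = -3028/105 ≈ -28.838)
I(C)*Q = -15/2*(-3028/105) = 1514/7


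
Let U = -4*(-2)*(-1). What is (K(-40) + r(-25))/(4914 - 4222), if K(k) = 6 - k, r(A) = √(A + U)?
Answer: 23/346 + I*√33/692 ≈ 0.066474 + 0.0083014*I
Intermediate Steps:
U = -8 (U = 8*(-1) = -8)
r(A) = √(-8 + A) (r(A) = √(A - 8) = √(-8 + A))
(K(-40) + r(-25))/(4914 - 4222) = ((6 - 1*(-40)) + √(-8 - 25))/(4914 - 4222) = ((6 + 40) + √(-33))/692 = (46 + I*√33)*(1/692) = 23/346 + I*√33/692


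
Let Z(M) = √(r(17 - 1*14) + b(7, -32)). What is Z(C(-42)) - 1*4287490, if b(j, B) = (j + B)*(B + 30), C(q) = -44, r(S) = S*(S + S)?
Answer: -4287490 + 2*√17 ≈ -4.2875e+6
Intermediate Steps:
r(S) = 2*S² (r(S) = S*(2*S) = 2*S²)
b(j, B) = (30 + B)*(B + j) (b(j, B) = (B + j)*(30 + B) = (30 + B)*(B + j))
Z(M) = 2*√17 (Z(M) = √(2*(17 - 1*14)² + ((-32)² + 30*(-32) + 30*7 - 32*7)) = √(2*(17 - 14)² + (1024 - 960 + 210 - 224)) = √(2*3² + 50) = √(2*9 + 50) = √(18 + 50) = √68 = 2*√17)
Z(C(-42)) - 1*4287490 = 2*√17 - 1*4287490 = 2*√17 - 4287490 = -4287490 + 2*√17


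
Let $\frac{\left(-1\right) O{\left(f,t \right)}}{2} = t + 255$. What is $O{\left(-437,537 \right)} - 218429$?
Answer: $-220013$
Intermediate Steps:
$O{\left(f,t \right)} = -510 - 2 t$ ($O{\left(f,t \right)} = - 2 \left(t + 255\right) = - 2 \left(255 + t\right) = -510 - 2 t$)
$O{\left(-437,537 \right)} - 218429 = \left(-510 - 1074\right) - 218429 = -1584 - 218429 = -220013$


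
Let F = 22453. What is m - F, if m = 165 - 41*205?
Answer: -30693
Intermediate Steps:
m = -8240 (m = 165 - 8405 = -8240)
m - F = -8240 - 1*22453 = -8240 - 22453 = -30693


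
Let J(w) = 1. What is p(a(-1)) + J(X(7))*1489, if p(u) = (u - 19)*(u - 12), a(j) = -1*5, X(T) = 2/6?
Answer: 1897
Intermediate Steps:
X(T) = 1/3 (X(T) = 2*(1/6) = 1/3)
a(j) = -5
p(u) = (-19 + u)*(-12 + u)
p(a(-1)) + J(X(7))*1489 = (228 + (-5)**2 - 31*(-5)) + 1*1489 = (228 + 25 + 155) + 1489 = 408 + 1489 = 1897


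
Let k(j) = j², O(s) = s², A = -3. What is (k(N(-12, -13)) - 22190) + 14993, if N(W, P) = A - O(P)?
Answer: 22387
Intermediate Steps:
N(W, P) = -3 - P²
(k(N(-12, -13)) - 22190) + 14993 = ((-3 - 1*(-13)²)² - 22190) + 14993 = ((-3 - 1*169)² - 22190) + 14993 = ((-3 - 169)² - 22190) + 14993 = ((-172)² - 22190) + 14993 = (29584 - 22190) + 14993 = 7394 + 14993 = 22387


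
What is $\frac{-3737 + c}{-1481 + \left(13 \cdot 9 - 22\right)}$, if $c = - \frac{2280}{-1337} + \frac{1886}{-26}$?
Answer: $\frac{3676886}{1338337} \approx 2.7474$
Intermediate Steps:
$c = - \frac{1231151}{17381}$ ($c = \left(-2280\right) \left(- \frac{1}{1337}\right) + 1886 \left(- \frac{1}{26}\right) = \frac{2280}{1337} - \frac{943}{13} = - \frac{1231151}{17381} \approx -70.833$)
$\frac{-3737 + c}{-1481 + \left(13 \cdot 9 - 22\right)} = \frac{-3737 - \frac{1231151}{17381}}{-1481 + \left(13 \cdot 9 - 22\right)} = - \frac{66183948}{17381 \left(-1481 + \left(117 - 22\right)\right)} = - \frac{66183948}{17381 \left(-1481 + 95\right)} = - \frac{66183948}{17381 \left(-1386\right)} = \left(- \frac{66183948}{17381}\right) \left(- \frac{1}{1386}\right) = \frac{3676886}{1338337}$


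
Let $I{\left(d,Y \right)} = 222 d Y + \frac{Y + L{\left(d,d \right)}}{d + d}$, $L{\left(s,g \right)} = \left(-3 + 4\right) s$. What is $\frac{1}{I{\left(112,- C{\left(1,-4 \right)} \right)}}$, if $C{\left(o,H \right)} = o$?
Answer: $- \frac{224}{5569425} \approx -4.022 \cdot 10^{-5}$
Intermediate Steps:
$L{\left(s,g \right)} = s$ ($L{\left(s,g \right)} = 1 s = s$)
$I{\left(d,Y \right)} = \frac{Y + d}{2 d} + 222 Y d$ ($I{\left(d,Y \right)} = 222 d Y + \frac{Y + d}{d + d} = 222 Y d + \frac{Y + d}{2 d} = \frac{Y + d}{2 d} + 222 Y d$)
$\frac{1}{I{\left(112,- C{\left(1,-4 \right)} \right)}} = \frac{1}{\frac{1}{2} \cdot \frac{1}{112} \left(\left(-1\right) 1 + 112 + 444 \left(\left(-1\right) 1\right) 112^{2}\right)} = \frac{1}{\frac{1}{2} \cdot \frac{1}{112} \left(-1 + 112 + 444 \left(-1\right) 12544\right)} = \frac{1}{\frac{1}{2} \cdot \frac{1}{112} \left(-1 + 112 - 5569536\right)} = \frac{1}{\frac{1}{2} \cdot \frac{1}{112} \left(-5569425\right)} = \frac{1}{- \frac{5569425}{224}} = - \frac{224}{5569425}$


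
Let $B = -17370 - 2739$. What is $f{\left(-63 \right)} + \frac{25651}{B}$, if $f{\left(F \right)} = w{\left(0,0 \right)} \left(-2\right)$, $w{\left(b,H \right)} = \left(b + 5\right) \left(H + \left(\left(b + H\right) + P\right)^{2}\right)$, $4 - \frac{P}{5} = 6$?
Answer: $- \frac{20134651}{20109} \approx -1001.3$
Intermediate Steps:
$P = -10$ ($P = 20 - 30 = -10$)
$B = -20109$ ($B = -17370 - 2739 = -20109$)
$w{\left(b,H \right)} = \left(5 + b\right) \left(H + \left(-10 + H + b\right)^{2}\right)$ ($w{\left(b,H \right)} = \left(b + 5\right) \left(H + \left(\left(b + H\right) - 10\right)^{2}\right) = \left(5 + b\right) \left(H + \left(\left(H + b\right) - 10\right)^{2}\right) = \left(5 + b\right) \left(H + \left(-10 + H + b\right)^{2}\right)$)
$f{\left(F \right)} = -1000$ ($f{\left(F \right)} = \left(5 \cdot 0 + 5 \left(-10 + 0 + 0\right)^{2} + 0 \cdot 0 + 0 \left(-10 + 0 + 0\right)^{2}\right) \left(-2\right) = \left(0 + 5 \left(-10\right)^{2} + 0 + 0 \left(-10\right)^{2}\right) \left(-2\right) = \left(0 + 5 \cdot 100 + 0 + 0 \cdot 100\right) \left(-2\right) = \left(0 + 500 + 0 + 0\right) \left(-2\right) = 500 \left(-2\right) = -1000$)
$f{\left(-63 \right)} + \frac{25651}{B} = -1000 + \frac{25651}{-20109} = -1000 + 25651 \left(- \frac{1}{20109}\right) = -1000 - \frac{25651}{20109} = - \frac{20134651}{20109}$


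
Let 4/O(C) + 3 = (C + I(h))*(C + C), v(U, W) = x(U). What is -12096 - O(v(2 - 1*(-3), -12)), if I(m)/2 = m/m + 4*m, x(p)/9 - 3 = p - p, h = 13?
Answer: -86837188/7179 ≈ -12096.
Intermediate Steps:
x(p) = 27 (x(p) = 27 + 9*(p - p) = 27 + 9*0 = 27 + 0 = 27)
I(m) = 2 + 8*m (I(m) = 2*(m/m + 4*m) = 2*(1 + 4*m) = 2 + 8*m)
v(U, W) = 27
O(C) = 4/(-3 + 2*C*(106 + C)) (O(C) = 4/(-3 + (C + (2 + 8*13))*(C + C)) = 4/(-3 + (C + (2 + 104))*(2*C)) = 4/(-3 + (C + 106)*(2*C)) = 4/(-3 + (106 + C)*(2*C)) = 4/(-3 + 2*C*(106 + C)))
-12096 - O(v(2 - 1*(-3), -12)) = -12096 - 4/(-3 + 2*27² + 212*27) = -12096 - 4/(-3 + 2*729 + 5724) = -12096 - 4/(-3 + 1458 + 5724) = -12096 - 4/7179 = -86837188/7179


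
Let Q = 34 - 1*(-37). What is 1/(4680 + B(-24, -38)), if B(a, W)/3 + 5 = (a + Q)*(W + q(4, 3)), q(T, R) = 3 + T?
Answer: 1/294 ≈ 0.0034014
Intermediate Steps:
Q = 71 (Q = 34 + 37 = 71)
B(a, W) = -15 + 3*(7 + W)*(71 + a) (B(a, W) = -15 + 3*((a + 71)*(W + (3 + 4))) = -15 + 3*((71 + a)*(W + 7)) = -15 + 3*((71 + a)*(7 + W)) = -15 + 3*((7 + W)*(71 + a)) = -15 + 3*(7 + W)*(71 + a))
1/(4680 + B(-24, -38)) = 1/(4680 + (1476 + 21*(-24) + 213*(-38) + 3*(-38)*(-24))) = 1/(4680 + (1476 - 504 - 8094 + 2736)) = 1/(4680 - 4386) = 1/294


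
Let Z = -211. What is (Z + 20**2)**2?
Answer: 35721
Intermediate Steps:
(Z + 20**2)**2 = (-211 + 20**2)**2 = (-211 + 400)**2 = 189**2 = 35721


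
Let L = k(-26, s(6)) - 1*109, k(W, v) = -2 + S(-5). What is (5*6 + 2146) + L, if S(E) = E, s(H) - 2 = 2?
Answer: 2060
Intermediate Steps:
s(H) = 4 (s(H) = 2 + 2 = 4)
k(W, v) = -7 (k(W, v) = -2 - 5 = -7)
L = -116 (L = -7 - 1*109 = -7 - 109 = -116)
(5*6 + 2146) + L = (5*6 + 2146) - 116 = (30 + 2146) - 116 = 2176 - 116 = 2060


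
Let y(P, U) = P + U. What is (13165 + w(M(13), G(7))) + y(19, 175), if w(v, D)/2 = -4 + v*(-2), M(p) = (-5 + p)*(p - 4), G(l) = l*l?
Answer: 13063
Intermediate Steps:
G(l) = l²
M(p) = (-5 + p)*(-4 + p)
w(v, D) = -8 - 4*v (w(v, D) = 2*(-4 + v*(-2)) = 2*(-4 - 2*v) = -8 - 4*v)
(13165 + w(M(13), G(7))) + y(19, 175) = (13165 + (-8 - 4*(20 + 13² - 9*13))) + (19 + 175) = (13165 + (-8 - 4*(20 + 169 - 117))) + 194 = (13165 + (-8 - 4*72)) + 194 = (13165 + (-8 - 288)) + 194 = (13165 - 296) + 194 = 12869 + 194 = 13063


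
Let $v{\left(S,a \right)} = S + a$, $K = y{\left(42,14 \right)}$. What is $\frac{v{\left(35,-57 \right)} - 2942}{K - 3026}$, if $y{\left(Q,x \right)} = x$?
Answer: $\frac{247}{251} \approx 0.98406$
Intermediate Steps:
$K = 14$
$\frac{v{\left(35,-57 \right)} - 2942}{K - 3026} = \frac{\left(35 - 57\right) - 2942}{14 - 3026} = \frac{-22 - 2942}{-3012} = \left(-2964\right) \left(- \frac{1}{3012}\right) = \frac{247}{251}$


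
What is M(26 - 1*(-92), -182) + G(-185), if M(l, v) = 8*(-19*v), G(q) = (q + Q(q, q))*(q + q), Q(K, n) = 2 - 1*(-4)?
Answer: 93894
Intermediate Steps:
Q(K, n) = 6 (Q(K, n) = 2 + 4 = 6)
G(q) = 2*q*(6 + q) (G(q) = (q + 6)*(q + q) = (6 + q)*(2*q) = 2*q*(6 + q))
M(l, v) = -152*v
M(26 - 1*(-92), -182) + G(-185) = -152*(-182) + 2*(-185)*(6 - 185) = 27664 + 2*(-185)*(-179) = 27664 + 66230 = 93894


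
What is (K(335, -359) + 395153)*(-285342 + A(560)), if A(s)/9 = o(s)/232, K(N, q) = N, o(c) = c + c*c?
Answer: -3132853446144/29 ≈ -1.0803e+11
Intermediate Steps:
o(c) = c + c**2
A(s) = 9*s*(1 + s)/232 (A(s) = 9*((s*(1 + s))/232) = 9*((s*(1 + s))*(1/232)) = 9*(s*(1 + s)/232) = 9*s*(1 + s)/232)
(K(335, -359) + 395153)*(-285342 + A(560)) = (335 + 395153)*(-285342 + (9/232)*560*(1 + 560)) = 395488*(-285342 + (9/232)*560*561) = 395488*(-285342 + 353430/29) = 395488*(-7921488/29) = -3132853446144/29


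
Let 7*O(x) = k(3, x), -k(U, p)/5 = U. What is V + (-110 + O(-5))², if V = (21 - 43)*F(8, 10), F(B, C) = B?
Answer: 607601/49 ≈ 12400.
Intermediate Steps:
k(U, p) = -5*U
O(x) = -15/7 (O(x) = (-5*3)/7 = (⅐)*(-15) = -15/7)
V = -176 (V = (21 - 43)*8 = -22*8 = -176)
V + (-110 + O(-5))² = -176 + (-110 - 15/7)² = -176 + (-785/7)² = -176 + 616225/49 = 607601/49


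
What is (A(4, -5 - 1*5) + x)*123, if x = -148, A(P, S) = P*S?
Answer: -23124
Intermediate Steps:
(A(4, -5 - 1*5) + x)*123 = (4*(-5 - 1*5) - 148)*123 = (4*(-5 - 5) - 148)*123 = (4*(-10) - 148)*123 = (-40 - 148)*123 = -188*123 = -23124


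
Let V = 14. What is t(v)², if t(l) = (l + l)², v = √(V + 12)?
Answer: 10816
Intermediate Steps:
v = √26 (v = √(14 + 12) = √26 ≈ 5.0990)
t(l) = 4*l² (t(l) = (2*l)² = 4*l²)
t(v)² = (4*(√26)²)² = (4*26)² = 104² = 10816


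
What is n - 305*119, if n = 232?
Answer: -36063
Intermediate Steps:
n - 305*119 = 232 - 305*119 = 232 - 36295 = -36063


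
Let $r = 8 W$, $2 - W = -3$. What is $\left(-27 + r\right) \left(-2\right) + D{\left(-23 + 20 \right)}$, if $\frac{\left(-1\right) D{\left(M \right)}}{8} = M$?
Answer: $-2$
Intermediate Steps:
$W = 5$ ($W = 2 - -3 = 2 + 3 = 5$)
$r = 40$ ($r = 8 \cdot 5 = 40$)
$D{\left(M \right)} = - 8 M$
$\left(-27 + r\right) \left(-2\right) + D{\left(-23 + 20 \right)} = \left(-27 + 40\right) \left(-2\right) - 8 \left(-23 + 20\right) = 13 \left(-2\right) - -24 = -26 + 24 = -2$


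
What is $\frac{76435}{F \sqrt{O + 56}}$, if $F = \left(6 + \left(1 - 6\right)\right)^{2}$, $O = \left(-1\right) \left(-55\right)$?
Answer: $\frac{76435 \sqrt{111}}{111} \approx 7254.9$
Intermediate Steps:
$O = 55$
$F = 1$ ($F = \left(6 + \left(1 - 6\right)\right)^{2} = \left(6 - 5\right)^{2} = 1^{2} = 1$)
$\frac{76435}{F \sqrt{O + 56}} = \frac{76435}{1 \sqrt{55 + 56}} = \frac{76435}{1 \sqrt{111}} = \frac{76435}{\sqrt{111}} = 76435 \frac{\sqrt{111}}{111} = \frac{76435 \sqrt{111}}{111}$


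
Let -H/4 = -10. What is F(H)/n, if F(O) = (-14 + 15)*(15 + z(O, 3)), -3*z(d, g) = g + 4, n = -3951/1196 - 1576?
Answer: -2392/298239 ≈ -0.0080204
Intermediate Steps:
H = 40 (H = -4*(-10) = 40)
n = -1888847/1196 (n = -3951*1/1196 - 1576 = -3951/1196 - 1576 = -1888847/1196 ≈ -1579.3)
z(d, g) = -4/3 - g/3 (z(d, g) = -(g + 4)/3 = -(4 + g)/3 = -4/3 - g/3)
F(O) = 38/3 (F(O) = (-14 + 15)*(15 + (-4/3 - ⅓*3)) = 1*(15 + (-4/3 - 1)) = 1*(15 - 7/3) = 1*(38/3) = 38/3)
F(H)/n = 38/(3*(-1888847/1196)) = (38/3)*(-1196/1888847) = -2392/298239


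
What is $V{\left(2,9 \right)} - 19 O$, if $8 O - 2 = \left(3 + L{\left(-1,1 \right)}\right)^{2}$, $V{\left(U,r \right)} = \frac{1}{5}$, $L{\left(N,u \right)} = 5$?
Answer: $- \frac{3131}{20} \approx -156.55$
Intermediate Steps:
$V{\left(U,r \right)} = \frac{1}{5}$
$O = \frac{33}{4}$ ($O = \frac{1}{4} + \frac{\left(3 + 5\right)^{2}}{8} = \frac{1}{4} + \frac{8^{2}}{8} = \frac{1}{4} + \frac{1}{8} \cdot 64 = \frac{1}{4} + 8 = \frac{33}{4} \approx 8.25$)
$V{\left(2,9 \right)} - 19 O = \frac{1}{5} - \frac{627}{4} = - \frac{3131}{20}$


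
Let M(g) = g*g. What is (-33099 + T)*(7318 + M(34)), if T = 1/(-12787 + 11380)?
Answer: -394636671356/1407 ≈ -2.8048e+8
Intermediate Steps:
M(g) = g²
T = -1/1407 (T = 1/(-1407) = -1/1407 ≈ -0.00071073)
(-33099 + T)*(7318 + M(34)) = (-33099 - 1/1407)*(7318 + 34²) = -46570294*(7318 + 1156)/1407 = -46570294/1407*8474 = -394636671356/1407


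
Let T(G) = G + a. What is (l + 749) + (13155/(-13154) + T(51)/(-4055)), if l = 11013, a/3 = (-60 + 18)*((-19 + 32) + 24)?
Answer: 627386155709/53339470 ≈ 11762.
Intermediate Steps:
a = -4662 (a = 3*((-60 + 18)*((-19 + 32) + 24)) = 3*(-42*(13 + 24)) = 3*(-42*37) = 3*(-1554) = -4662)
T(G) = -4662 + G (T(G) = G - 4662 = -4662 + G)
(l + 749) + (13155/(-13154) + T(51)/(-4055)) = (11013 + 749) + (13155/(-13154) + (-4662 + 51)/(-4055)) = 11762 + (13155*(-1/13154) - 4611*(-1/4055)) = 11762 + (-13155/13154 + 4611/4055) = 11762 + 7309569/53339470 = 627386155709/53339470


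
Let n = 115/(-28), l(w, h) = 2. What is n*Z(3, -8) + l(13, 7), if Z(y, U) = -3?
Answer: 401/28 ≈ 14.321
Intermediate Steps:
n = -115/28 (n = 115*(-1/28) = -115/28 ≈ -4.1071)
n*Z(3, -8) + l(13, 7) = -115/28*(-3) + 2 = 345/28 + 2 = 401/28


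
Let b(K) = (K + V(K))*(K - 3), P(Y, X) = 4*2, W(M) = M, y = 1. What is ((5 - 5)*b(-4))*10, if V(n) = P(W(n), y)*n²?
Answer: 0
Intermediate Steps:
P(Y, X) = 8
V(n) = 8*n²
b(K) = (-3 + K)*(K + 8*K²) (b(K) = (K + 8*K²)*(K - 3) = (K + 8*K²)*(-3 + K) = (-3 + K)*(K + 8*K²))
((5 - 5)*b(-4))*10 = ((5 - 5)*(-4*(-3 - 23*(-4) + 8*(-4)²)))*10 = (0*(-4*(-3 + 92 + 8*16)))*10 = (0*(-4*(-3 + 92 + 128)))*10 = (0*(-4*217))*10 = (0*(-868))*10 = 0*10 = 0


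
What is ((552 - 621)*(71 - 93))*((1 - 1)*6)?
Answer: 0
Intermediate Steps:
((552 - 621)*(71 - 93))*((1 - 1)*6) = (-69*(-22))*(0*6) = 1518*0 = 0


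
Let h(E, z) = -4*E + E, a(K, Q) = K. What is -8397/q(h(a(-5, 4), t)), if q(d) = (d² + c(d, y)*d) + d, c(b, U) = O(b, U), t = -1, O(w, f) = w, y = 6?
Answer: -2799/155 ≈ -18.058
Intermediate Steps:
c(b, U) = b
h(E, z) = -3*E
q(d) = d + 2*d² (q(d) = (d² + d*d) + d = (d² + d²) + d = 2*d² + d = d + 2*d²)
-8397/q(h(a(-5, 4), t)) = -8397*1/(15*(1 + 2*(-3*(-5)))) = -8397*1/(15*(1 + 2*15)) = -8397*1/(15*(1 + 30)) = -8397/(15*31) = -8397/465 = -8397*1/465 = -2799/155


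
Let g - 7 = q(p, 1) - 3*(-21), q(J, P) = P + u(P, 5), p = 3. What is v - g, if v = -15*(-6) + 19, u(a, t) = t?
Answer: 33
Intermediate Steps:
q(J, P) = 5 + P (q(J, P) = P + 5 = 5 + P)
v = 109 (v = 90 + 19 = 109)
g = 76 (g = 7 + ((5 + 1) - 3*(-21)) = 7 + (6 + 63) = 7 + 69 = 76)
v - g = 109 - 1*76 = 109 - 76 = 33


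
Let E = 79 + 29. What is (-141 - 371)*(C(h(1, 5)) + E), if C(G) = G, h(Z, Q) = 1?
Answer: -55808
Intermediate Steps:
E = 108
(-141 - 371)*(C(h(1, 5)) + E) = (-141 - 371)*(1 + 108) = -512*109 = -55808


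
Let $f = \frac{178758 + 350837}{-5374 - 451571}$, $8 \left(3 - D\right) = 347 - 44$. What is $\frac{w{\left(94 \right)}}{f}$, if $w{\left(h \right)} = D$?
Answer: $\frac{25497531}{847352} \approx 30.091$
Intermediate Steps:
$D = - \frac{279}{8}$ ($D = 3 - \frac{347 - 44}{8} = 3 - \frac{303}{8} = - \frac{279}{8} \approx -34.875$)
$w{\left(h \right)} = - \frac{279}{8}$
$f = - \frac{105919}{91389}$ ($f = \frac{529595}{-456945} = 529595 \left(- \frac{1}{456945}\right) = - \frac{105919}{91389} \approx -1.159$)
$\frac{w{\left(94 \right)}}{f} = - \frac{279}{8 \left(- \frac{105919}{91389}\right)} = \left(- \frac{279}{8}\right) \left(- \frac{91389}{105919}\right) = \frac{25497531}{847352}$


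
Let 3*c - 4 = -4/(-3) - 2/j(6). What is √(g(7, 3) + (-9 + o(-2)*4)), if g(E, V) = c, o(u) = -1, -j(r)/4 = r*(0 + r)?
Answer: I*√14538/36 ≈ 3.3493*I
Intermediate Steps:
j(r) = -4*r² (j(r) = -4*r*(0 + r) = -4*r*r = -4*r²)
c = 385/216 (c = 4/3 + (-4/(-3) - 2/((-4*6²)))/3 = 4/3 + (-4*(-⅓) - 2/((-4*36)))/3 = 4/3 + (4/3 - 2/(-144))/3 = 4/3 + (4/3 - 2*(-1/144))/3 = 4/3 + (4/3 + 1/72)/3 = 4/3 + (⅓)*(97/72) = 4/3 + 97/216 = 385/216 ≈ 1.7824)
g(E, V) = 385/216
√(g(7, 3) + (-9 + o(-2)*4)) = √(385/216 + (-9 - 1*4)) = √(385/216 + (-9 - 4)) = √(385/216 - 13) = √(-2423/216) = I*√14538/36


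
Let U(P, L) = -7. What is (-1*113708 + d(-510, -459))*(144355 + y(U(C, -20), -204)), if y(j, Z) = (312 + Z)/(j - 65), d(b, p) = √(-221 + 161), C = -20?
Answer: -16414147778 + 288707*I*√15 ≈ -1.6414e+10 + 1.1182e+6*I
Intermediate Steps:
d(b, p) = 2*I*√15 (d(b, p) = √(-60) = 2*I*√15)
y(j, Z) = (312 + Z)/(-65 + j)
(-1*113708 + d(-510, -459))*(144355 + y(U(C, -20), -204)) = (-1*113708 + 2*I*√15)*(144355 + (312 - 204)/(-65 - 7)) = (-113708 + 2*I*√15)*(144355 + 108/(-72)) = (-113708 + 2*I*√15)*(144355 - 1/72*108) = (-113708 + 2*I*√15)*(144355 - 3/2) = (-113708 + 2*I*√15)*(288707/2) = -16414147778 + 288707*I*√15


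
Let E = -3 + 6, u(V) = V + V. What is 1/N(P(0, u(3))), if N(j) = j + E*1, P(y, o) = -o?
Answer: -1/3 ≈ -0.33333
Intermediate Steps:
u(V) = 2*V
E = 3
N(j) = 3 + j (N(j) = j + 3*1 = j + 3 = 3 + j)
1/N(P(0, u(3))) = 1/(3 - 2*3) = 1/(3 - 1*6) = 1/(3 - 6) = 1/(-3) = -1/3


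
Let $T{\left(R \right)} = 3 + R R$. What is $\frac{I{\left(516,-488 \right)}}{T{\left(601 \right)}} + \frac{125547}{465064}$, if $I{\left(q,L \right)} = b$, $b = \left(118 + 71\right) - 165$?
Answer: $\frac{11339810031}{41995744264} \approx 0.27002$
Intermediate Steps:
$b = 24$ ($b = 189 - 165 = 24$)
$T{\left(R \right)} = 3 + R^{2}$
$I{\left(q,L \right)} = 24$
$\frac{I{\left(516,-488 \right)}}{T{\left(601 \right)}} + \frac{125547}{465064} = \frac{24}{3 + 601^{2}} + \frac{125547}{465064} = \frac{24}{3 + 361201} + 125547 \cdot \frac{1}{465064} = \frac{24}{361204} + \frac{125547}{465064} = 24 \cdot \frac{1}{361204} + \frac{125547}{465064} = \frac{6}{90301} + \frac{125547}{465064} = \frac{11339810031}{41995744264}$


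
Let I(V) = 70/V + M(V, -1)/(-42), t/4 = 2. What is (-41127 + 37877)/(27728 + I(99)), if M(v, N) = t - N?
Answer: -4504500/38431691 ≈ -0.11721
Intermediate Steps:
t = 8 (t = 4*2 = 8)
M(v, N) = 8 - N
I(V) = -3/14 + 70/V (I(V) = 70/V + (8 - 1*(-1))/(-42) = 70/V + (8 + 1)*(-1/42) = 70/V + 9*(-1/42) = 70/V - 3/14 = -3/14 + 70/V)
(-41127 + 37877)/(27728 + I(99)) = (-41127 + 37877)/(27728 + (-3/14 + 70/99)) = -3250/(27728 + (-3/14 + 70*(1/99))) = -3250/(27728 + (-3/14 + 70/99)) = -3250/(27728 + 683/1386) = -3250/38431691/1386 = -3250*1386/38431691 = -4504500/38431691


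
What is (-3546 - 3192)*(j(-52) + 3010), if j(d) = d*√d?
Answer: -20281380 + 700752*I*√13 ≈ -2.0281e+7 + 2.5266e+6*I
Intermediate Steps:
j(d) = d^(3/2)
(-3546 - 3192)*(j(-52) + 3010) = (-3546 - 3192)*((-52)^(3/2) + 3010) = -6738*(-104*I*√13 + 3010) = -6738*(3010 - 104*I*√13) = -20281380 + 700752*I*√13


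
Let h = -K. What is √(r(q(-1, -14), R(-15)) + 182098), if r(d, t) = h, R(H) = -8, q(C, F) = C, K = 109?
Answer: 3*√20221 ≈ 426.60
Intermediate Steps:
h = -109 (h = -1*109 = -109)
r(d, t) = -109
√(r(q(-1, -14), R(-15)) + 182098) = √(-109 + 182098) = √181989 = 3*√20221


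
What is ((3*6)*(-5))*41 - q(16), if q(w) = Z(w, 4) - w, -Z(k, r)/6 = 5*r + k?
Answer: -3458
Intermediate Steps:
Z(k, r) = -30*r - 6*k (Z(k, r) = -6*(5*r + k) = -6*(k + 5*r) = -30*r - 6*k)
q(w) = -120 - 7*w (q(w) = (-30*4 - 6*w) - w = (-120 - 6*w) - w = -120 - 7*w)
((3*6)*(-5))*41 - q(16) = ((3*6)*(-5))*41 - (-120 - 7*16) = (18*(-5))*41 - (-120 - 112) = -90*41 - 1*(-232) = -3690 + 232 = -3458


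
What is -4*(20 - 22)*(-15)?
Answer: -120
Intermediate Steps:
-4*(20 - 22)*(-15) = -4*(-2)*(-15) = 8*(-15) = -120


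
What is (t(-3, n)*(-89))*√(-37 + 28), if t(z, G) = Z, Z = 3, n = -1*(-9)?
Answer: -801*I ≈ -801.0*I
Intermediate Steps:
n = 9
t(z, G) = 3
(t(-3, n)*(-89))*√(-37 + 28) = (3*(-89))*√(-37 + 28) = -801*I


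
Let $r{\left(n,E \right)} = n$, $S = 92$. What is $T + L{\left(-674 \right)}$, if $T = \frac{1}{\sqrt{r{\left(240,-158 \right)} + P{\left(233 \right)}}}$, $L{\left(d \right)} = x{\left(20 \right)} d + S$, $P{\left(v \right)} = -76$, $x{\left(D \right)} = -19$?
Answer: $12898 + \frac{\sqrt{41}}{82} \approx 12898.0$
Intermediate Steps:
$L{\left(d \right)} = 92 - 19 d$ ($L{\left(d \right)} = - 19 d + 92 = 92 - 19 d$)
$T = \frac{\sqrt{41}}{82}$ ($T = \frac{1}{\sqrt{240 - 76}} = \frac{1}{\sqrt{164}} = \frac{1}{2 \sqrt{41}} = \frac{\sqrt{41}}{82} \approx 0.078087$)
$T + L{\left(-674 \right)} = \frac{\sqrt{41}}{82} + \left(92 - -12806\right) = \frac{\sqrt{41}}{82} + \left(92 + 12806\right) = \frac{\sqrt{41}}{82} + 12898 = 12898 + \frac{\sqrt{41}}{82}$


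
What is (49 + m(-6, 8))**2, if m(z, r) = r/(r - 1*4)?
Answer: 2601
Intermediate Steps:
m(z, r) = r/(-4 + r) (m(z, r) = r/(r - 4) = r/(-4 + r))
(49 + m(-6, 8))**2 = (49 + 8/(-4 + 8))**2 = (49 + 8/4)**2 = (49 + 8*(1/4))**2 = (49 + 2)**2 = 51**2 = 2601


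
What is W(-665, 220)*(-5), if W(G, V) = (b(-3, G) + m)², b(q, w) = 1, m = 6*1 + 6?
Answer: -845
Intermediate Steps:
m = 12 (m = 6 + 6 = 12)
W(G, V) = 169 (W(G, V) = (1 + 12)² = 13² = 169)
W(-665, 220)*(-5) = 169*(-5) = -845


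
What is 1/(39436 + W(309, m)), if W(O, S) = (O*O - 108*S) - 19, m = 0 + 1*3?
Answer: 1/134574 ≈ 7.4309e-6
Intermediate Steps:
m = 3 (m = 0 + 3 = 3)
W(O, S) = -19 + O² - 108*S (W(O, S) = (O² - 108*S) - 19 = -19 + O² - 108*S)
1/(39436 + W(309, m)) = 1/(39436 + (-19 + 309² - 108*3)) = 1/(39436 + (-19 + 95481 - 324)) = 1/(39436 + 95138) = 1/134574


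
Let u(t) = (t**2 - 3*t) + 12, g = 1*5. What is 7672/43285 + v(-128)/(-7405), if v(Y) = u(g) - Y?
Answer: 10063682/64105085 ≈ 0.15699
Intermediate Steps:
g = 5
u(t) = 12 + t**2 - 3*t
v(Y) = 22 - Y (v(Y) = (12 + 5**2 - 3*5) - Y = (12 + 25 - 15) - Y = 22 - Y)
7672/43285 + v(-128)/(-7405) = 7672/43285 + (22 - 1*(-128))/(-7405) = 7672*(1/43285) + (22 + 128)*(-1/7405) = 7672/43285 + 150*(-1/7405) = 7672/43285 - 30/1481 = 10063682/64105085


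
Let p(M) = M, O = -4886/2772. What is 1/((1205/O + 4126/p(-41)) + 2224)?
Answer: 14309/20601052 ≈ 0.00069458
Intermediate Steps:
O = -349/198 (O = -4886*1/2772 = -349/198 ≈ -1.7626)
1/((1205/O + 4126/p(-41)) + 2224) = 1/((1205/(-349/198) + 4126/(-41)) + 2224) = 1/((1205*(-198/349) + 4126*(-1/41)) + 2224) = 1/((-238590/349 - 4126/41) + 2224) = 1/(-11222164/14309 + 2224) = 1/(20601052/14309) = 14309/20601052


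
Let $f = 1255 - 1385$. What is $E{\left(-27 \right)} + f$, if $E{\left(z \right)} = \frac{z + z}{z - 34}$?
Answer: $- \frac{7876}{61} \approx -129.11$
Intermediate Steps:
$E{\left(z \right)} = \frac{2 z}{-34 + z}$
$f = -130$ ($f = 1255 - 1385 = -130$)
$E{\left(-27 \right)} + f = 2 \left(-27\right) \frac{1}{-34 - 27} - 130 = 2 \left(-27\right) \frac{1}{-61} - 130 = 2 \left(-27\right) \left(- \frac{1}{61}\right) - 130 = \frac{54}{61} - 130 = - \frac{7876}{61}$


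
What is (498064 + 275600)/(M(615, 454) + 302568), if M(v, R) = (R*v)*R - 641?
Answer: 773664/127063267 ≈ 0.0060888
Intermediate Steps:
M(v, R) = -641 + v*R² (M(v, R) = v*R² - 641 = -641 + v*R²)
(498064 + 275600)/(M(615, 454) + 302568) = (498064 + 275600)/((-641 + 615*454²) + 302568) = 773664/((-641 + 615*206116) + 302568) = 773664/((-641 + 126761340) + 302568) = 773664/(126760699 + 302568) = 773664/127063267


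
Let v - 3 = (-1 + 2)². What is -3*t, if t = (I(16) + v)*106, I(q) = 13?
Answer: -5406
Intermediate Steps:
v = 4 (v = 3 + (-1 + 2)² = 3 + 1² = 3 + 1 = 4)
t = 1802 (t = (13 + 4)*106 = 17*106 = 1802)
-3*t = -3*1802 = -5406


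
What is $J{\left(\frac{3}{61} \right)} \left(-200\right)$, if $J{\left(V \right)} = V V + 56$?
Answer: $- \frac{41677000}{3721} \approx -11200.0$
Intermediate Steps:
$J{\left(V \right)} = 56 + V^{2}$ ($J{\left(V \right)} = V^{2} + 56 = 56 + V^{2}$)
$J{\left(\frac{3}{61} \right)} \left(-200\right) = \left(56 + \left(\frac{3}{61}\right)^{2}\right) \left(-200\right) = \left(56 + \frac{9}{3721}\right) \left(-200\right) = \frac{208385}{3721} \left(-200\right) = - \frac{41677000}{3721}$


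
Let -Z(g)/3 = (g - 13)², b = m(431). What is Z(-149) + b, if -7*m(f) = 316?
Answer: -551440/7 ≈ -78777.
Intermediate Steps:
m(f) = -316/7 (m(f) = -⅐*316 = -316/7)
b = -316/7 ≈ -45.143
Z(g) = -3*(-13 + g)² (Z(g) = -3*(g - 13)² = -3*(-13 + g)²)
Z(-149) + b = -3*(-13 - 149)² - 316/7 = -3*(-162)² - 316/7 = -3*26244 - 316/7 = -78732 - 316/7 = -551440/7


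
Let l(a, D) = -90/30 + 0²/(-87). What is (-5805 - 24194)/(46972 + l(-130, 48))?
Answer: -29999/46969 ≈ -0.63870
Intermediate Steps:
l(a, D) = -3 (l(a, D) = -90*1/30 + 0*(-1/87) = -3 + 0 = -3)
(-5805 - 24194)/(46972 + l(-130, 48)) = (-5805 - 24194)/(46972 - 3) = -29999/46969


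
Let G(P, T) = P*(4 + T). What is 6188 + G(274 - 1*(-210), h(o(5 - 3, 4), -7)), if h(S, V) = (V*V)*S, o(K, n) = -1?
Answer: -15592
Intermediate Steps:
h(S, V) = S*V² (h(S, V) = V²*S = S*V²)
6188 + G(274 - 1*(-210), h(o(5 - 3, 4), -7)) = 6188 + (274 - 1*(-210))*(4 - 1*(-7)²) = 6188 + (274 + 210)*(4 - 1*49) = 6188 + 484*(4 - 49) = 6188 + 484*(-45) = 6188 - 21780 = -15592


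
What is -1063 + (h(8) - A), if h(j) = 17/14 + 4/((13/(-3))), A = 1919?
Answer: -542671/182 ≈ -2981.7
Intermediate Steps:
h(j) = 53/182 (h(j) = 17*(1/14) + 4/((13*(-⅓))) = 17/14 + 4/(-13/3) = 17/14 + 4*(-3/13) = 17/14 - 12/13 = 53/182)
-1063 + (h(8) - A) = -1063 + (53/182 - 1*1919) = -1063 + (53/182 - 1919) = -1063 - 349205/182 = -542671/182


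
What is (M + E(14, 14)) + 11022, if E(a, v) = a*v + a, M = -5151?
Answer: 6081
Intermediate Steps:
E(a, v) = a + a*v
(M + E(14, 14)) + 11022 = (-5151 + 14*(1 + 14)) + 11022 = (-5151 + 14*15) + 11022 = (-5151 + 210) + 11022 = -4941 + 11022 = 6081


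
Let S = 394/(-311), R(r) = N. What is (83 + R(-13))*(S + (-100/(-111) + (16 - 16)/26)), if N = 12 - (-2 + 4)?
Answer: -391654/11507 ≈ -34.036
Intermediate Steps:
N = 10 (N = 12 - 1*2 = 12 - 2 = 10)
R(r) = 10
S = -394/311 (S = 394*(-1/311) = -394/311 ≈ -1.2669)
(83 + R(-13))*(S + (-100/(-111) + (16 - 16)/26)) = (83 + 10)*(-394/311 + (-100/(-111) + (16 - 16)/26)) = 93*(-394/311 + (-100*(-1/111) + 0*(1/26))) = 93*(-394/311 + (100/111 + 0)) = 93*(-394/311 + 100/111) = 93*(-12634/34521) = -391654/11507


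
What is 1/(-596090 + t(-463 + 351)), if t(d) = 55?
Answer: -1/596035 ≈ -1.6778e-6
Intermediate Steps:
1/(-596090 + t(-463 + 351)) = 1/(-596090 + 55) = 1/(-596035) = -1/596035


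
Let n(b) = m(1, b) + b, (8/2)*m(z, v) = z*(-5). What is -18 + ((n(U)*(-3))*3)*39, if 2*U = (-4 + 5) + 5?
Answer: -2529/4 ≈ -632.25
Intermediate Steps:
m(z, v) = -5*z/4 (m(z, v) = (z*(-5))/4 = (-5*z)/4 = -5*z/4)
U = 3 (U = ((-4 + 5) + 5)/2 = (1 + 5)/2 = (1/2)*6 = 3)
n(b) = -5/4 + b (n(b) = -5/4*1 + b = -5/4 + b)
-18 + ((n(U)*(-3))*3)*39 = -18 + (((-5/4 + 3)*(-3))*3)*39 = -18 + (((7/4)*(-3))*3)*39 = -18 - 21/4*3*39 = -18 - 63/4*39 = -18 - 2457/4 = -2529/4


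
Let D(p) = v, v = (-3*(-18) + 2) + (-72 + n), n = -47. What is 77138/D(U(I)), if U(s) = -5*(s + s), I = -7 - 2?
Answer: -77138/63 ≈ -1224.4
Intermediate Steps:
I = -9
U(s) = -10*s (U(s) = -5*2*s = -10*s)
v = -63 (v = (-3*(-18) + 2) + (-72 - 47) = (54 + 2) - 119 = 56 - 119 = -63)
D(p) = -63
77138/D(U(I)) = 77138/(-63) = 77138*(-1/63) = -77138/63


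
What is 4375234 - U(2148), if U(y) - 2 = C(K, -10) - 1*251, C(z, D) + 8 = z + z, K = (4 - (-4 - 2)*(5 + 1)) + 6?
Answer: 4375399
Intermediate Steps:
K = 46 (K = (4 - (-6)*6) + 6 = (4 - 1*(-36)) + 6 = (4 + 36) + 6 = 40 + 6 = 46)
C(z, D) = -8 + 2*z (C(z, D) = -8 + (z + z) = -8 + 2*z)
U(y) = -165 (U(y) = 2 + ((-8 + 2*46) - 1*251) = 2 + ((-8 + 92) - 251) = 2 + (84 - 251) = 2 - 167 = -165)
4375234 - U(2148) = 4375234 - 1*(-165) = 4375234 + 165 = 4375399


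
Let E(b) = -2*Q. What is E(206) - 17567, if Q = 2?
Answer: -17571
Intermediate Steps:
E(b) = -4 (E(b) = -2*2 = -4)
E(206) - 17567 = -4 - 17567 = -17571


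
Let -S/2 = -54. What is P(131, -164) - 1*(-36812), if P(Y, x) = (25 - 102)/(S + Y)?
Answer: 8797991/239 ≈ 36812.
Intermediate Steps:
S = 108 (S = -2*(-54) = 108)
P(Y, x) = -77/(108 + Y) (P(Y, x) = (25 - 102)/(108 + Y) = -77/(108 + Y))
P(131, -164) - 1*(-36812) = -77/(108 + 131) - 1*(-36812) = -77/239 + 36812 = 8797991/239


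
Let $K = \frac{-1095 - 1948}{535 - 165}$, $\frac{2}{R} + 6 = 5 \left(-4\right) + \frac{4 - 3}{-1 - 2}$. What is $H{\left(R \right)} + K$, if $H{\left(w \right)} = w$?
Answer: $- \frac{242617}{29230} \approx -8.3003$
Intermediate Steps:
$R = - \frac{6}{79}$ ($R = \frac{2}{-6 + \left(5 \left(-4\right) + \frac{4 - 3}{-1 - 2}\right)} = \frac{2}{-6 - \left(20 - \frac{1}{-3}\right)} = \frac{2}{-6 + \left(-20 + 1 \left(- \frac{1}{3}\right)\right)} = \frac{2}{-6 - \frac{61}{3}} = \frac{2}{- \frac{79}{3}} = 2 \left(- \frac{3}{79}\right) = - \frac{6}{79} \approx -0.075949$)
$K = - \frac{3043}{370} \approx -8.2243$
$H{\left(R \right)} + K = - \frac{6}{79} - \frac{3043}{370} = - \frac{242617}{29230}$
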